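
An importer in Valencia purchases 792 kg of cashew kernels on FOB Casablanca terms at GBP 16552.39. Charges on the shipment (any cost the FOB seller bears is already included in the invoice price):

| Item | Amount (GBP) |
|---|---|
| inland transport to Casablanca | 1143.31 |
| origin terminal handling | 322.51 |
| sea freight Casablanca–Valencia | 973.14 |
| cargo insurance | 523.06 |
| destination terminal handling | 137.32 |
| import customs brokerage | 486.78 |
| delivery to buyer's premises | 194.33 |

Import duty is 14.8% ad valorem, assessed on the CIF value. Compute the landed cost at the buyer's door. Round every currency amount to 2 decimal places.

Total landed cost: GBP 21538.21

FOB: the seller bears costs until goods are on board at the origin port; the buyer bears freight, insurance and all costs thereafter.
Already in the invoice (seller's account under FOB): inland to port, origin terminal — exclude.
CIF value = FOB price + freight + insurance = 16552.39 + 973.14 + 523.06 = 18048.59
Import duty = 18048.59 × 14.8% = 2671.19
Buyer bears: freight 973.14 + insurance 523.06 + destination terminal 137.32 + brokerage 486.78 + delivery 194.33 + duty 2671.19 = 4985.82
Landed cost = invoice 16552.39 + 4985.82 = 21538.21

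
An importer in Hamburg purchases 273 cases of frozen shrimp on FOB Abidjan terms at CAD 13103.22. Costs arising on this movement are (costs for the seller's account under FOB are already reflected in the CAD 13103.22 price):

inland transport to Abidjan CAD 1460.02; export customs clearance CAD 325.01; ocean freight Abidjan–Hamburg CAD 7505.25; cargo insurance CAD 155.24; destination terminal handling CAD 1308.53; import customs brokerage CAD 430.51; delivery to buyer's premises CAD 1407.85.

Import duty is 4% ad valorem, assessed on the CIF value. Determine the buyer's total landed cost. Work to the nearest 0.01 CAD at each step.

FOB: the seller bears costs until goods are on board at the origin port; the buyer bears freight, insurance and all costs thereafter.
Already in the invoice (seller's account under FOB): inland to port, export clearance — exclude.
CIF value = FOB price + freight + insurance = 13103.22 + 7505.25 + 155.24 = 20763.71
Import duty = 20763.71 × 4% = 830.55
Buyer bears: freight 7505.25 + insurance 155.24 + destination terminal 1308.53 + brokerage 430.51 + delivery 1407.85 + duty 830.55 = 11637.93
Landed cost = invoice 13103.22 + 11637.93 = 24741.15

Total landed cost: CAD 24741.15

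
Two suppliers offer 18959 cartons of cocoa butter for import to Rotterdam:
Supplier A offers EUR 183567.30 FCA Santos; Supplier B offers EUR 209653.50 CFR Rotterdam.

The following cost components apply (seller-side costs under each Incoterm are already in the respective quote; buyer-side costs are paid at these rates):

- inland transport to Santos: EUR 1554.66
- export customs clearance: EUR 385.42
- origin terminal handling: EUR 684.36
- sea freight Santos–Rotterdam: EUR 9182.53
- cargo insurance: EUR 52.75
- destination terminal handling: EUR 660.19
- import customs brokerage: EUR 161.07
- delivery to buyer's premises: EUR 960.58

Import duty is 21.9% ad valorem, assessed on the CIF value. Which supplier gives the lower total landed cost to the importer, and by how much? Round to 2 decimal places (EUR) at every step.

Supplier A is cheaper by EUR 19771.34

Supplier A (FCA):
CIF value = FCA price + origin terminal + freight + insurance = 183567.30 + 684.36 + 9182.53 + 52.75 = 193486.94
Import duty = 193486.94 × 21.9% = 42373.64
Buyer bears (A): 684.36 + 9182.53 + 52.75 + 660.19 + 161.07 + 960.58 = 11701.48
Landed cost (A) = invoice 183567.30 + 11701.48 + duty 42373.64 = 237642.42
Supplier B (CFR):
CIF value = CFR price + insurance = 209653.50 + 52.75 = 209706.25
Import duty = 209706.25 × 21.9% = 45925.67
Buyer bears (B): 52.75 + 660.19 + 161.07 + 960.58 = 1834.59
Landed cost (B) = invoice 209653.50 + 1834.59 + duty 45925.67 = 257413.76
Difference = |237642.42 − 257413.76| = 19771.34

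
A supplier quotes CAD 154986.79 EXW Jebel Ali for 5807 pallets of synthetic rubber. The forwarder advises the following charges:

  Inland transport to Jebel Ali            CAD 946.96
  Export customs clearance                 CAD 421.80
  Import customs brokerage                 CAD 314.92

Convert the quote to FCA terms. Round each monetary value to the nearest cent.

Not relevant to the conversion: brokerage — on the buyer under both terms; not part of either seller's price.
From EXW to FCA, the seller additionally bears: inland to port, export clearance.
FCA price = 154986.79 + 946.96 + 421.80 = 156355.55

FCA price: CAD 156355.55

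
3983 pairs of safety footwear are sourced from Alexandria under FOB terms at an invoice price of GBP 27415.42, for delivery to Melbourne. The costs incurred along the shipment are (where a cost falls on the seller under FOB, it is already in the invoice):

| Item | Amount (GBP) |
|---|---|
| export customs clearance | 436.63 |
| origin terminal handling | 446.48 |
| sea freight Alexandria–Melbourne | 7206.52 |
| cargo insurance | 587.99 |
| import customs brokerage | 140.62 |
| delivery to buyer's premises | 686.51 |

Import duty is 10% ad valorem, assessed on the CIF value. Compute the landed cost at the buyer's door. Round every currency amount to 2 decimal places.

FOB: the seller bears costs until goods are on board at the origin port; the buyer bears freight, insurance and all costs thereafter.
Already in the invoice (seller's account under FOB): export clearance, origin terminal — exclude.
CIF value = FOB price + freight + insurance = 27415.42 + 7206.52 + 587.99 = 35209.93
Import duty = 35209.93 × 10% = 3520.99
Buyer bears: freight 7206.52 + insurance 587.99 + brokerage 140.62 + delivery 686.51 + duty 3520.99 = 12142.63
Landed cost = invoice 27415.42 + 12142.63 = 39558.05

Total landed cost: GBP 39558.05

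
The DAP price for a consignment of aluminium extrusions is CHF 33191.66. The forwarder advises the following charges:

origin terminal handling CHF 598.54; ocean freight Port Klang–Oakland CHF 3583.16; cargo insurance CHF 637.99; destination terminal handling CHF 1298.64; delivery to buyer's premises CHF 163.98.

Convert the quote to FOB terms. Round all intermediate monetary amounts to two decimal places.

Not relevant to the conversion: origin terminal — on the seller under both DAP and FOB; already in the DAP price and stays in the FOB price.
From DAP to FOB, the seller no longer bears: freight, insurance, destination terminal, delivery.
FOB price = 33191.66 − 3583.16 − 637.99 − 1298.64 − 163.98 = 27507.89

FOB price: CHF 27507.89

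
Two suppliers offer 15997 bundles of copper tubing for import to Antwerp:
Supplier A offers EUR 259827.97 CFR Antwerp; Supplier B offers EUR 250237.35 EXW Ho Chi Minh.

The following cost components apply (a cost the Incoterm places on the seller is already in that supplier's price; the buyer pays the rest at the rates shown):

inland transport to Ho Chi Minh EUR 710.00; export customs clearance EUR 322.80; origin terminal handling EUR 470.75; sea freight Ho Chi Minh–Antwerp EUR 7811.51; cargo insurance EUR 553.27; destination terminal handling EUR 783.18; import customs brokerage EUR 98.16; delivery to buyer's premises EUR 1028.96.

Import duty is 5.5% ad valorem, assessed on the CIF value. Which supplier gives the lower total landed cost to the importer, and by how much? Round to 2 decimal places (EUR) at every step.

Supplier A (CFR):
CIF value = CFR price + insurance = 259827.97 + 553.27 = 260381.24
Import duty = 260381.24 × 5.5% = 14320.97
Buyer bears (A): 553.27 + 783.18 + 98.16 + 1028.96 = 2463.57
Landed cost (A) = invoice 259827.97 + 2463.57 + duty 14320.97 = 276612.51
Supplier B (EXW):
CIF value = EXW price + inland to port + export clearance + origin terminal + freight + insurance = 250237.35 + 710.00 + 322.80 + 470.75 + 7811.51 + 553.27 = 260105.68
Import duty = 260105.68 × 5.5% = 14305.81
Buyer bears (B): 710.00 + 322.80 + 470.75 + 7811.51 + 553.27 + 783.18 + 98.16 + 1028.96 = 11778.63
Landed cost (B) = invoice 250237.35 + 11778.63 + duty 14305.81 = 276321.79
Difference = |276612.51 − 276321.79| = 290.72

Supplier B is cheaper by EUR 290.72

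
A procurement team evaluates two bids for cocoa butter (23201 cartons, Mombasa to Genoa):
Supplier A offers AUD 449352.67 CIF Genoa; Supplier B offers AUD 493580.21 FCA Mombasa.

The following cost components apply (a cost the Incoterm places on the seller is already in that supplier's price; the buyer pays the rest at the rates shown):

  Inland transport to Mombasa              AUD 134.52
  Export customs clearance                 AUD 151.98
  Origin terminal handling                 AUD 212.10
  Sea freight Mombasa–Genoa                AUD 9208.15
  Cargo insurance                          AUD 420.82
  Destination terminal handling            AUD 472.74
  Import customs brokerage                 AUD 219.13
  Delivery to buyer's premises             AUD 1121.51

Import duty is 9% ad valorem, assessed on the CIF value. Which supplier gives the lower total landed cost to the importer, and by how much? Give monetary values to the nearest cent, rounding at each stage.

Supplier A is cheaper by AUD 58934.79

Supplier A (CIF):
The CIF price already equals the CIF value: 449352.67
Import duty = 449352.67 × 9% = 40441.74
Buyer bears (A): 472.74 + 219.13 + 1121.51 = 1813.38
Landed cost (A) = invoice 449352.67 + 1813.38 + duty 40441.74 = 491607.79
Supplier B (FCA):
CIF value = FCA price + origin terminal + freight + insurance = 493580.21 + 212.10 + 9208.15 + 420.82 = 503421.28
Import duty = 503421.28 × 9% = 45307.92
Buyer bears (B): 212.10 + 9208.15 + 420.82 + 472.74 + 219.13 + 1121.51 = 11654.45
Landed cost (B) = invoice 493580.21 + 11654.45 + duty 45307.92 = 550542.58
Difference = |491607.79 − 550542.58| = 58934.79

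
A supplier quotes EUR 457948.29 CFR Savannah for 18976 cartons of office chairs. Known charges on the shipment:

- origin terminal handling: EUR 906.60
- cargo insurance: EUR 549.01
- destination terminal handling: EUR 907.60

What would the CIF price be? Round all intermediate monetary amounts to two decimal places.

CIF price: EUR 458497.30

Not relevant to the conversion: origin terminal — on the seller under both CFR and CIF; already in the CFR price and stays in the CIF price. destination terminal — on the buyer under both terms; not part of either seller's price.
From CFR to CIF, the seller additionally bears: insurance.
CIF price = 457948.29 + 549.01 = 458497.30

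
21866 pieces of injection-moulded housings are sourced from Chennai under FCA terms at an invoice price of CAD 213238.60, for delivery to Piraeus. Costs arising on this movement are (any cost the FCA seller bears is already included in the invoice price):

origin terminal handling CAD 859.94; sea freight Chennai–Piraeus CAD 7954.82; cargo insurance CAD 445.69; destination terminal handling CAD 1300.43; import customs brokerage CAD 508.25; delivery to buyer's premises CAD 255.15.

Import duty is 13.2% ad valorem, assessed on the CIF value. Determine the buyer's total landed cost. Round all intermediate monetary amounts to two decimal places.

FCA: the seller delivers export-cleared goods to the carrier; the buyer bears costs from that point.
CIF value = FCA price + origin terminal + freight + insurance = 213238.60 + 859.94 + 7954.82 + 445.69 = 222499.05
Import duty = 222499.05 × 13.2% = 29369.87
Buyer bears: origin terminal 859.94 + freight 7954.82 + insurance 445.69 + destination terminal 1300.43 + brokerage 508.25 + delivery 255.15 + duty 29369.87 = 40694.15
Landed cost = invoice 213238.60 + 40694.15 = 253932.75

Total landed cost: CAD 253932.75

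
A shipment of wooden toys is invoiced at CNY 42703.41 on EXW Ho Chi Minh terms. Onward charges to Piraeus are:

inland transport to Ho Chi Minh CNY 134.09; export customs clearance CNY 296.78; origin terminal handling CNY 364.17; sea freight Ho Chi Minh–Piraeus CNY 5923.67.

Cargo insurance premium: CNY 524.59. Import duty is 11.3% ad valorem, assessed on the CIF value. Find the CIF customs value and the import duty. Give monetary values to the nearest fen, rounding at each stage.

CIF = EXW price + pre-shipment costs + freight + insurance
CIF = 42703.41 + 134.09 + 296.78 + 364.17 + 5923.67 + 524.59 = 49946.71
Import duty = 49946.71 × 11.3% = 5643.98

CIF value: CNY 49946.71; import duty: CNY 5643.98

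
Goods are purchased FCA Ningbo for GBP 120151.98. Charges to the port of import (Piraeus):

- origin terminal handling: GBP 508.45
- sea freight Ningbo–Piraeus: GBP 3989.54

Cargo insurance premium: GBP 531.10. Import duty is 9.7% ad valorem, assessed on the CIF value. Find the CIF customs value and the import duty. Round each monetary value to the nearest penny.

CIF value: GBP 125181.07; import duty: GBP 12142.56

CIF = FCA price + pre-shipment costs + freight + insurance
CIF = 120151.98 + 508.45 + 3989.54 + 531.10 = 125181.07
Import duty = 125181.07 × 9.7% = 12142.56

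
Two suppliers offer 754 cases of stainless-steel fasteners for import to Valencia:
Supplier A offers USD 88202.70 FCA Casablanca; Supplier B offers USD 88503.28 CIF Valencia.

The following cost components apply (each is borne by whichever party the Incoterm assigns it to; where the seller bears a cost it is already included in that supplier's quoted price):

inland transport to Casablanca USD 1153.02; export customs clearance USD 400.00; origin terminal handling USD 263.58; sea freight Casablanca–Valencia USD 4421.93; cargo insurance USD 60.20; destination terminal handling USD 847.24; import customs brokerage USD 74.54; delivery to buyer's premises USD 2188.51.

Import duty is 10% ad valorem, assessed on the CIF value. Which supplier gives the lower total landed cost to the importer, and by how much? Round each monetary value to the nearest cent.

Supplier B is cheaper by USD 4889.64

Supplier A (FCA):
CIF value = FCA price + origin terminal + freight + insurance = 88202.70 + 263.58 + 4421.93 + 60.20 = 92948.41
Import duty = 92948.41 × 10% = 9294.84
Buyer bears (A): 263.58 + 4421.93 + 60.20 + 847.24 + 74.54 + 2188.51 = 7856.00
Landed cost (A) = invoice 88202.70 + 7856.00 + duty 9294.84 = 105353.54
Supplier B (CIF):
The CIF price already equals the CIF value: 88503.28
Import duty = 88503.28 × 10% = 8850.33
Buyer bears (B): 847.24 + 74.54 + 2188.51 = 3110.29
Landed cost (B) = invoice 88503.28 + 3110.29 + duty 8850.33 = 100463.90
Difference = |105353.54 − 100463.90| = 4889.64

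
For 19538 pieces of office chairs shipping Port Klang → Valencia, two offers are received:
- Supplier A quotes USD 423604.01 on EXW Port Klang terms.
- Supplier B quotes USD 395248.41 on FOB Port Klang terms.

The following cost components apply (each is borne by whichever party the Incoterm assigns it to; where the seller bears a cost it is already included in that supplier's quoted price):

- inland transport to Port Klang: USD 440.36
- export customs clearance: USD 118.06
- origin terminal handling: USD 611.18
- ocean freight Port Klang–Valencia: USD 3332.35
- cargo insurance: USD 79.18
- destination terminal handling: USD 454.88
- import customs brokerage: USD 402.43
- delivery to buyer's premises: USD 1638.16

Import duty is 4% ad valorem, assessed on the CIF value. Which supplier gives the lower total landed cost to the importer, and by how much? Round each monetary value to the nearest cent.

Supplier B is cheaper by USD 30706.21

Supplier A (EXW):
CIF value = EXW price + inland to port + export clearance + origin terminal + freight + insurance = 423604.01 + 440.36 + 118.06 + 611.18 + 3332.35 + 79.18 = 428185.14
Import duty = 428185.14 × 4% = 17127.41
Buyer bears (A): 440.36 + 118.06 + 611.18 + 3332.35 + 79.18 + 454.88 + 402.43 + 1638.16 = 7076.60
Landed cost (A) = invoice 423604.01 + 7076.60 + duty 17127.41 = 447808.02
Supplier B (FOB):
CIF value = FOB price + freight + insurance = 395248.41 + 3332.35 + 79.18 = 398659.94
Import duty = 398659.94 × 4% = 15946.40
Buyer bears (B): 3332.35 + 79.18 + 454.88 + 402.43 + 1638.16 = 5907.00
Landed cost (B) = invoice 395248.41 + 5907.00 + duty 15946.40 = 417101.81
Difference = |447808.02 − 417101.81| = 30706.21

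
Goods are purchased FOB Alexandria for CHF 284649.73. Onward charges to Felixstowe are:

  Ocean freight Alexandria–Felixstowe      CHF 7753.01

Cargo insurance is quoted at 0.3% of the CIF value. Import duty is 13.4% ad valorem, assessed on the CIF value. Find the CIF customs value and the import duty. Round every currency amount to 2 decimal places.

CIF value: CHF 293282.59; import duty: CHF 39299.87

Let C be the CIF value. C = FOB price + freight + 0.3% × C
C − 0.3% × C = 284649.73 + 7753.01
0.997 × C = 292402.74
C = 292402.74 / 0.997 = 293282.59
Insurance premium = 0.3% × 293282.59 = 879.85
Import duty = 293282.59 × 13.4% = 39299.87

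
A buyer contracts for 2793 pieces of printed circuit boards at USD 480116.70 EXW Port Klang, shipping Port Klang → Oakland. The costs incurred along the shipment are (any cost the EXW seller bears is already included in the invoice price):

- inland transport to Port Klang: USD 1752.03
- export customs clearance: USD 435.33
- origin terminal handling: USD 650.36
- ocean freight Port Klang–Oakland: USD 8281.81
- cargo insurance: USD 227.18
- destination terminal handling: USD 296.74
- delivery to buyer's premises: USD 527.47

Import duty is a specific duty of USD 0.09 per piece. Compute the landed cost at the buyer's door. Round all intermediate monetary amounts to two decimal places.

Total landed cost: USD 492538.99

EXW: the seller makes goods available at their premises; the buyer bears all onward costs.
CIF value = EXW price + inland to port + export clearance + origin terminal + freight + insurance = 480116.70 + 1752.03 + 435.33 + 650.36 + 8281.81 + 227.18 = 491463.41
Import duty = 2793 × 0.09 = 251.37
Buyer bears: inland to port 1752.03 + export clearance 435.33 + origin terminal 650.36 + freight 8281.81 + insurance 227.18 + destination terminal 296.74 + delivery 527.47 + duty 251.37 = 12422.29
Landed cost = invoice 480116.70 + 12422.29 = 492538.99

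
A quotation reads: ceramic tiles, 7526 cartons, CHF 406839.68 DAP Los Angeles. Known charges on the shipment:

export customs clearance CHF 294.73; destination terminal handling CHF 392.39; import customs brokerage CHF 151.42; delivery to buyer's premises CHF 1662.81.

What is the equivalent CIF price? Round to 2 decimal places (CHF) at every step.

Not relevant to the conversion: export clearance — on the seller under both DAP and CIF; already in the DAP price and stays in the CIF price. brokerage — on the buyer under both terms; not part of either seller's price.
From DAP to CIF, the seller no longer bears: destination terminal, delivery.
CIF price = 406839.68 − 392.39 − 1662.81 = 404784.48

CIF price: CHF 404784.48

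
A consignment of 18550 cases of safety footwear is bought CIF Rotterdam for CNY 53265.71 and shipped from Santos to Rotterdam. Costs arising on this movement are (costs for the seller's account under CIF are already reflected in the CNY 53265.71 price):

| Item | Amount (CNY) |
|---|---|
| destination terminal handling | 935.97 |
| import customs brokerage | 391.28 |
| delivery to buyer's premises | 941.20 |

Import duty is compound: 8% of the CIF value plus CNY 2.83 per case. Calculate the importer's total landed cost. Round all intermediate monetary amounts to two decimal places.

Total landed cost: CNY 112291.92

CIF: the seller pays costs through ocean freight and marine insurance to the destination port.
The CIF price already equals the CIF value: 53265.71
Ad valorem component: 53265.71 × 8% = 4261.26
Specific component: 18550 × 2.83 = 52496.50
Import duty = 4261.26 + 52496.50 = 56757.76
Buyer bears: destination terminal 935.97 + brokerage 391.28 + delivery 941.20 + duty 56757.76 = 59026.21
Landed cost = invoice 53265.71 + 59026.21 = 112291.92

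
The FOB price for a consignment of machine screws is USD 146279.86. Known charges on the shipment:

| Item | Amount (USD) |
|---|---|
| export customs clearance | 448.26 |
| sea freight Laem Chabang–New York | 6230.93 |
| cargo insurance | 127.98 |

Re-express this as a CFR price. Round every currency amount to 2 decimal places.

Not relevant to the conversion: export clearance — on the seller under both FOB and CFR; already in the FOB price and stays in the CFR price. insurance — on the buyer under both terms; not part of either seller's price.
From FOB to CFR, the seller additionally bears: freight.
CFR price = 146279.86 + 6230.93 = 152510.79

CFR price: USD 152510.79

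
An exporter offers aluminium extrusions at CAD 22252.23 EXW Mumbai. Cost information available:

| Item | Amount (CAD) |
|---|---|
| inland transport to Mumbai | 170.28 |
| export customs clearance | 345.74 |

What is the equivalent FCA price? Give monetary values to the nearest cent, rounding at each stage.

From EXW to FCA, the seller additionally bears: inland to port, export clearance.
FCA price = 22252.23 + 170.28 + 345.74 = 22768.25

FCA price: CAD 22768.25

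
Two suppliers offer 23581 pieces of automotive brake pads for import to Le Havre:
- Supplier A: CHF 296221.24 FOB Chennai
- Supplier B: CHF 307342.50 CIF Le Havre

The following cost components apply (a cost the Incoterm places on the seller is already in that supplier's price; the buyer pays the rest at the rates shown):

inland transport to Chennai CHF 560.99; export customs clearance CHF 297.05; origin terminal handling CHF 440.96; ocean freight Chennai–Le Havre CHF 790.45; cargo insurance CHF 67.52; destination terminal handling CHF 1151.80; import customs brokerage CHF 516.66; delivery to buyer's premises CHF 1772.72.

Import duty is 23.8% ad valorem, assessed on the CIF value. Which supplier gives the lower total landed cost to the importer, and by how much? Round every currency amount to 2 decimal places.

Supplier A (FOB):
CIF value = FOB price + freight + insurance = 296221.24 + 790.45 + 67.52 = 297079.21
Import duty = 297079.21 × 23.8% = 70704.85
Buyer bears (A): 790.45 + 67.52 + 1151.80 + 516.66 + 1772.72 = 4299.15
Landed cost (A) = invoice 296221.24 + 4299.15 + duty 70704.85 = 371225.24
Supplier B (CIF):
The CIF price already equals the CIF value: 307342.50
Import duty = 307342.50 × 23.8% = 73147.52
Buyer bears (B): 1151.80 + 516.66 + 1772.72 = 3441.18
Landed cost (B) = invoice 307342.50 + 3441.18 + duty 73147.52 = 383931.20
Difference = |371225.24 − 383931.20| = 12705.96

Supplier A is cheaper by CHF 12705.96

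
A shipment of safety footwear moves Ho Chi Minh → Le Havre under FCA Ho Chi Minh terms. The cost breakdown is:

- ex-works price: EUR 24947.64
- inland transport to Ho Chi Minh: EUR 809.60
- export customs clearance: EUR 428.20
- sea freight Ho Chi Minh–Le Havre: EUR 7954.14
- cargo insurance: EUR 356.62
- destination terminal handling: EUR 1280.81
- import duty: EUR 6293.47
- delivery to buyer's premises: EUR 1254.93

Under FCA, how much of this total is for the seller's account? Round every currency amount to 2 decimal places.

FCA: the seller delivers export-cleared goods to the carrier; the buyer bears costs from that point.
Seller's account: goods 24947.64 + inland to port 809.60 + export clearance 428.20 = 26185.44
Buyer's account: freight 7954.14 + insurance 356.62 + destination terminal 1280.81 + duty 6293.47 + delivery 1254.93 = 17139.97

Seller's account: EUR 26185.44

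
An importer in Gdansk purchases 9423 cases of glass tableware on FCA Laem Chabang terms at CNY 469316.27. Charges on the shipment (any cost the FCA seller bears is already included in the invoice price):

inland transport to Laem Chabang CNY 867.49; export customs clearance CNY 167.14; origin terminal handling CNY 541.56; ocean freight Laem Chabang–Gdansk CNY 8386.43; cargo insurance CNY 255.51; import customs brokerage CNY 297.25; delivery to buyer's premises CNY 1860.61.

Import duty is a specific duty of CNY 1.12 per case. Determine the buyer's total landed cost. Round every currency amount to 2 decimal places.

Total landed cost: CNY 491211.39

FCA: the seller delivers export-cleared goods to the carrier; the buyer bears costs from that point.
Already in the invoice (seller's account under FCA): inland to port, export clearance — exclude.
CIF value = FCA price + origin terminal + freight + insurance = 469316.27 + 541.56 + 8386.43 + 255.51 = 478499.77
Import duty = 9423 × 1.12 = 10553.76
Buyer bears: origin terminal 541.56 + freight 8386.43 + insurance 255.51 + brokerage 297.25 + delivery 1860.61 + duty 10553.76 = 21895.12
Landed cost = invoice 469316.27 + 21895.12 = 491211.39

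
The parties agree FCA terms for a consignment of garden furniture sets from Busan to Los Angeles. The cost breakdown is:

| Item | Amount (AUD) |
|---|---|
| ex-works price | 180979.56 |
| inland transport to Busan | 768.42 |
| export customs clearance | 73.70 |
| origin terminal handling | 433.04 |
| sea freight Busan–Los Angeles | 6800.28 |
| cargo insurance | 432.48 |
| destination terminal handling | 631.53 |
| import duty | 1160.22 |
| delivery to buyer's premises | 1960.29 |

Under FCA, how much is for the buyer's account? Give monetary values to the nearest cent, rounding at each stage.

FCA: the seller delivers export-cleared goods to the carrier; the buyer bears costs from that point.
Seller's account: goods 180979.56 + inland to port 768.42 + export clearance 73.70 = 181821.68
Buyer's account: origin terminal 433.04 + freight 6800.28 + insurance 432.48 + destination terminal 631.53 + duty 1160.22 + delivery 1960.29 = 11417.84

Buyer's account: AUD 11417.84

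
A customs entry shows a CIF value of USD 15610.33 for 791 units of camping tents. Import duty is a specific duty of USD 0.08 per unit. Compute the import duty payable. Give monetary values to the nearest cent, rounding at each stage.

Import duty = 791 × 0.08 = 63.28

Import duty: USD 63.28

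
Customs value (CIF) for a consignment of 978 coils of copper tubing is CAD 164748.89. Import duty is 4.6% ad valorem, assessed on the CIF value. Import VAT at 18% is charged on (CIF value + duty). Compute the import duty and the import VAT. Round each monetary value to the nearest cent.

Import duty: CAD 7578.45; import VAT: CAD 31018.92

Import duty = 164748.89 × 4.6% = 7578.45
VAT base = CIF + duty = 164748.89 + 7578.45 = 172327.34
Import VAT = 172327.34 × 18% = 31018.92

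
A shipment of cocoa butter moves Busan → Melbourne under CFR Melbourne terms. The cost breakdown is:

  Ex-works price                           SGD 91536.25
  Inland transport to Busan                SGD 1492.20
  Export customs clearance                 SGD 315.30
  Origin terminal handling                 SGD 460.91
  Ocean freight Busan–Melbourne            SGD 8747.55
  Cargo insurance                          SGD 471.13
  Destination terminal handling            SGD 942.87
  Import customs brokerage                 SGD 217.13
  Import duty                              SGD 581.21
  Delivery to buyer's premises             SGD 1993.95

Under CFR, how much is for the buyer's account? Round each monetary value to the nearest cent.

Buyer's account: SGD 4206.29

CFR: the seller pays costs through ocean freight to the destination port, but not insurance.
Seller's account: goods 91536.25 + inland to port 1492.20 + export clearance 315.30 + origin terminal 460.91 + freight 8747.55 = 102552.21
Buyer's account: insurance 471.13 + destination terminal 942.87 + brokerage 217.13 + duty 581.21 + delivery 1993.95 = 4206.29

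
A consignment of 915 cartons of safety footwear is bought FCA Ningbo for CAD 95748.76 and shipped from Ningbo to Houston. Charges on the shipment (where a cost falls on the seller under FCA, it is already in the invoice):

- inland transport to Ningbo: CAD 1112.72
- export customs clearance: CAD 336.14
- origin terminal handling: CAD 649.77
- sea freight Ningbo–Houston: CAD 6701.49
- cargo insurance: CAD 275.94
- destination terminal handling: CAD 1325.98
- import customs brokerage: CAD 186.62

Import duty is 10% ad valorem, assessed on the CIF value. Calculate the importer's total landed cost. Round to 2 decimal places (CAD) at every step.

FCA: the seller delivers export-cleared goods to the carrier; the buyer bears costs from that point.
Already in the invoice (seller's account under FCA): inland to port, export clearance — exclude.
CIF value = FCA price + origin terminal + freight + insurance = 95748.76 + 649.77 + 6701.49 + 275.94 = 103375.96
Import duty = 103375.96 × 10% = 10337.60
Buyer bears: origin terminal 649.77 + freight 6701.49 + insurance 275.94 + destination terminal 1325.98 + brokerage 186.62 + duty 10337.60 = 19477.40
Landed cost = invoice 95748.76 + 19477.40 = 115226.16

Total landed cost: CAD 115226.16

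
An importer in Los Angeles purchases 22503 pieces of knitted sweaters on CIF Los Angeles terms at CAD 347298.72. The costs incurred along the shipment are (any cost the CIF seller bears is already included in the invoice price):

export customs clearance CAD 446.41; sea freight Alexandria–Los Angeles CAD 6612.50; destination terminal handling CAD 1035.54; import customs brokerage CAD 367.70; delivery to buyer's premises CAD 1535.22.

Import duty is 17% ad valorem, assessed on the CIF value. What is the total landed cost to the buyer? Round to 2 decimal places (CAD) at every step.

CIF: the seller pays costs through ocean freight and marine insurance to the destination port.
Already in the invoice (seller's account under CIF): export clearance, freight — exclude.
The CIF price already equals the CIF value: 347298.72
Import duty = 347298.72 × 17% = 59040.78
Buyer bears: destination terminal 1035.54 + brokerage 367.70 + delivery 1535.22 + duty 59040.78 = 61979.24
Landed cost = invoice 347298.72 + 61979.24 = 409277.96

Total landed cost: CAD 409277.96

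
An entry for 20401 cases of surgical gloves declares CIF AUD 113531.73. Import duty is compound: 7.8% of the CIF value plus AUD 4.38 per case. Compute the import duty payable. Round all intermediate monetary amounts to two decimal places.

Import duty: AUD 98211.85

Ad valorem component: 113531.73 × 7.8% = 8855.47
Specific component: 20401 × 4.38 = 89356.38
Import duty = 8855.47 + 89356.38 = 98211.85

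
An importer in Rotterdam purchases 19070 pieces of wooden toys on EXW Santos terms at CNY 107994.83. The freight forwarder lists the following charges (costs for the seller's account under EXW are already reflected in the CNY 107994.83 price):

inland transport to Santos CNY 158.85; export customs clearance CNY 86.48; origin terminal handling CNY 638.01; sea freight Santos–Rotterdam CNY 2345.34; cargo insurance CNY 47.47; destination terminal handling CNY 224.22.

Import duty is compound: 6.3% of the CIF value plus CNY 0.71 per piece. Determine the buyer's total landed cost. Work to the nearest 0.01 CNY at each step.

Total landed cost: CNY 132044.97

EXW: the seller makes goods available at their premises; the buyer bears all onward costs.
CIF value = EXW price + inland to port + export clearance + origin terminal + freight + insurance = 107994.83 + 158.85 + 86.48 + 638.01 + 2345.34 + 47.47 = 111270.98
Ad valorem component: 111270.98 × 6.3% = 7010.07
Specific component: 19070 × 0.71 = 13539.70
Import duty = 7010.07 + 13539.70 = 20549.77
Buyer bears: inland to port 158.85 + export clearance 86.48 + origin terminal 638.01 + freight 2345.34 + insurance 47.47 + destination terminal 224.22 + duty 20549.77 = 24050.14
Landed cost = invoice 107994.83 + 24050.14 = 132044.97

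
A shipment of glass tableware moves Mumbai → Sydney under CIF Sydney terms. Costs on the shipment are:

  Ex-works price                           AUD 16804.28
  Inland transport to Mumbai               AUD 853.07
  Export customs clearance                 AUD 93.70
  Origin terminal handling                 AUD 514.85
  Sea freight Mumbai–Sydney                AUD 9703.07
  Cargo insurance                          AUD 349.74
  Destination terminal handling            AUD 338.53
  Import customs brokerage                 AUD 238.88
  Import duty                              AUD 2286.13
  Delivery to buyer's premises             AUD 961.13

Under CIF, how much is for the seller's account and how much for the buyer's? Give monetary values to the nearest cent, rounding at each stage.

Seller: AUD 28318.71; buyer: AUD 3824.67

CIF: the seller pays costs through ocean freight and marine insurance to the destination port.
Seller's account: goods 16804.28 + inland to port 853.07 + export clearance 93.70 + origin terminal 514.85 + freight 9703.07 + insurance 349.74 = 28318.71
Buyer's account: destination terminal 338.53 + brokerage 238.88 + duty 2286.13 + delivery 961.13 = 3824.67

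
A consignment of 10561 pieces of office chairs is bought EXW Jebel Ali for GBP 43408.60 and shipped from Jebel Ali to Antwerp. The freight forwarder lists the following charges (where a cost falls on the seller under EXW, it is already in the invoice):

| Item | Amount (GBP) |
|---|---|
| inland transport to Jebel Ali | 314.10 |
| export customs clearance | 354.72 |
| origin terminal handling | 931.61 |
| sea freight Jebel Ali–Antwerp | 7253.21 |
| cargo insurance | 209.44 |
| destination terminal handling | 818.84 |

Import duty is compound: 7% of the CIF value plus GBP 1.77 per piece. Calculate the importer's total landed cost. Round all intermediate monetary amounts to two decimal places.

Total landed cost: GBP 75656.51

EXW: the seller makes goods available at their premises; the buyer bears all onward costs.
CIF value = EXW price + inland to port + export clearance + origin terminal + freight + insurance = 43408.60 + 314.10 + 354.72 + 931.61 + 7253.21 + 209.44 = 52471.68
Ad valorem component: 52471.68 × 7% = 3673.02
Specific component: 10561 × 1.77 = 18692.97
Import duty = 3673.02 + 18692.97 = 22365.99
Buyer bears: inland to port 314.10 + export clearance 354.72 + origin terminal 931.61 + freight 7253.21 + insurance 209.44 + destination terminal 818.84 + duty 22365.99 = 32247.91
Landed cost = invoice 43408.60 + 32247.91 = 75656.51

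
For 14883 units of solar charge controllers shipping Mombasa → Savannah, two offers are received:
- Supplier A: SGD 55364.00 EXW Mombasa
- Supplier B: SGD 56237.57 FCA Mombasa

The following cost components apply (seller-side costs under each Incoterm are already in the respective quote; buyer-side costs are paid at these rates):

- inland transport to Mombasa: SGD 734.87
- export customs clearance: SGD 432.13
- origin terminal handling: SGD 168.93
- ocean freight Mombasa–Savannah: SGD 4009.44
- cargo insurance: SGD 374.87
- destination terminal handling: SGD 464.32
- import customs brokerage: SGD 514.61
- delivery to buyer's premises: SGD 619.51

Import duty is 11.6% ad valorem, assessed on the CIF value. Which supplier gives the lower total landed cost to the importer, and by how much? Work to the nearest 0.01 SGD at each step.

Supplier B is cheaper by SGD 327.47

Supplier A (EXW):
CIF value = EXW price + inland to port + export clearance + origin terminal + freight + insurance = 55364.00 + 734.87 + 432.13 + 168.93 + 4009.44 + 374.87 = 61084.24
Import duty = 61084.24 × 11.6% = 7085.77
Buyer bears (A): 734.87 + 432.13 + 168.93 + 4009.44 + 374.87 + 464.32 + 514.61 + 619.51 = 7318.68
Landed cost (A) = invoice 55364.00 + 7318.68 + duty 7085.77 = 69768.45
Supplier B (FCA):
CIF value = FCA price + origin terminal + freight + insurance = 56237.57 + 168.93 + 4009.44 + 374.87 = 60790.81
Import duty = 60790.81 × 11.6% = 7051.73
Buyer bears (B): 168.93 + 4009.44 + 374.87 + 464.32 + 514.61 + 619.51 = 6151.68
Landed cost (B) = invoice 56237.57 + 6151.68 + duty 7051.73 = 69440.98
Difference = |69768.45 − 69440.98| = 327.47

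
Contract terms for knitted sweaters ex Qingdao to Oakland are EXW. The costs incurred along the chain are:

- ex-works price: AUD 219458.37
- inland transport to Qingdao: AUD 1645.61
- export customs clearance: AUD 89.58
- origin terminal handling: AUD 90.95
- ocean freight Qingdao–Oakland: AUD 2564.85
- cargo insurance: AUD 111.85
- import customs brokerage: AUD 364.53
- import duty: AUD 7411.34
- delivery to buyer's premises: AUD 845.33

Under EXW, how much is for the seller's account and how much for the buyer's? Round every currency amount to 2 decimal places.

EXW: the seller makes goods available at their premises; the buyer bears all onward costs.
Seller's account: goods 219458.37 = 219458.37
Buyer's account: inland to port 1645.61 + export clearance 89.58 + origin terminal 90.95 + freight 2564.85 + insurance 111.85 + brokerage 364.53 + duty 7411.34 + delivery 845.33 = 13124.04

Seller: AUD 219458.37; buyer: AUD 13124.04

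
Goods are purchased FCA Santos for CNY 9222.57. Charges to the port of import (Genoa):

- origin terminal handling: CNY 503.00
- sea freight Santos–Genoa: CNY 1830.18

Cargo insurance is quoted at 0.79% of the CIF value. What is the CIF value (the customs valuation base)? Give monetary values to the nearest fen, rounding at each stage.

CIF value: CNY 11647.77

Let C be the CIF value. C = FCA price + pre-shipment costs + freight + 0.79% × C
C − 0.79% × C = 9222.57 + 503.00 + 1830.18
0.9921 × C = 11555.75
C = 11555.75 / 0.9921 = 11647.77
Insurance premium = 0.79% × 11647.77 = 92.02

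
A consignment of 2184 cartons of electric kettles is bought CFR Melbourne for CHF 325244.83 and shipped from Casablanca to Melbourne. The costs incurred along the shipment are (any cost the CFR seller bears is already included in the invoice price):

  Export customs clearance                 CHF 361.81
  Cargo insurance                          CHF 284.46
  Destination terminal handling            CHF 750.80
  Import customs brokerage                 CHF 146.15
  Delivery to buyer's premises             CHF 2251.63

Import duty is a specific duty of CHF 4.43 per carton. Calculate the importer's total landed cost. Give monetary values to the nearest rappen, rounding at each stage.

CFR: the seller pays costs through ocean freight to the destination port, but not insurance.
Already in the invoice (seller's account under CFR): export clearance — exclude.
CIF value = CFR price + insurance = 325244.83 + 284.46 = 325529.29
Import duty = 2184 × 4.43 = 9675.12
Buyer bears: insurance 284.46 + destination terminal 750.80 + brokerage 146.15 + delivery 2251.63 + duty 9675.12 = 13108.16
Landed cost = invoice 325244.83 + 13108.16 = 338352.99

Total landed cost: CHF 338352.99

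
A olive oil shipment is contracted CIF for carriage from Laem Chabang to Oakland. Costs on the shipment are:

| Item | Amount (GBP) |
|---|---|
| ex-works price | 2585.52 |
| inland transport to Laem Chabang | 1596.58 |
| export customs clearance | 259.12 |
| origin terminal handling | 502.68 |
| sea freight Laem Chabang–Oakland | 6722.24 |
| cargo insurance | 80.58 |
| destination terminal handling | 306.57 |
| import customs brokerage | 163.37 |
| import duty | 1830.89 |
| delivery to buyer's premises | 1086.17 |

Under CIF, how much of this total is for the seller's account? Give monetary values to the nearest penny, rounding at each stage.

CIF: the seller pays costs through ocean freight and marine insurance to the destination port.
Seller's account: goods 2585.52 + inland to port 1596.58 + export clearance 259.12 + origin terminal 502.68 + freight 6722.24 + insurance 80.58 = 11746.72
Buyer's account: destination terminal 306.57 + brokerage 163.37 + duty 1830.89 + delivery 1086.17 = 3387.00

Seller's account: GBP 11746.72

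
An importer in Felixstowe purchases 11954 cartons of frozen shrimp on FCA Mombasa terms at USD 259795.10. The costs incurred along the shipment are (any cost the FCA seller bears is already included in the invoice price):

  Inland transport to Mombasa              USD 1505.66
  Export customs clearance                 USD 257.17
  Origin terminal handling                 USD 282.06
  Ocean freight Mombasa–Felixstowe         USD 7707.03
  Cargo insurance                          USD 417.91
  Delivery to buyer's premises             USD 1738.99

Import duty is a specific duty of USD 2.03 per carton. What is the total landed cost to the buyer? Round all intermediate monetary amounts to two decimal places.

FCA: the seller delivers export-cleared goods to the carrier; the buyer bears costs from that point.
Already in the invoice (seller's account under FCA): inland to port, export clearance — exclude.
CIF value = FCA price + origin terminal + freight + insurance = 259795.10 + 282.06 + 7707.03 + 417.91 = 268202.10
Import duty = 11954 × 2.03 = 24266.62
Buyer bears: origin terminal 282.06 + freight 7707.03 + insurance 417.91 + delivery 1738.99 + duty 24266.62 = 34412.61
Landed cost = invoice 259795.10 + 34412.61 = 294207.71

Total landed cost: USD 294207.71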